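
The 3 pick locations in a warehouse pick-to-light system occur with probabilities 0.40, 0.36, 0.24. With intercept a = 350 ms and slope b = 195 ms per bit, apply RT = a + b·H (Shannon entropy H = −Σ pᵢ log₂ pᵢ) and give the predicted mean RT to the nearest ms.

653 ms

Entropy contributions −pᵢ log₂ pᵢ: 0.5288, 0.5306, 0.4941; sum H = 1.5535 bits.
RT = a + bH = 350 + 195·1.5535 = 652.94 ms.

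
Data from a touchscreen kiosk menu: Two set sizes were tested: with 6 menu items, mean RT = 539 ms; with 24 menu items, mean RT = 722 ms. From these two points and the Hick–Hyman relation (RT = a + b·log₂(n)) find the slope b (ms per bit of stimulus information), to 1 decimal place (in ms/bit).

91.5 ms/bit

b = (RT₂ − RT₁)/(log₂ n₂ − log₂ n₁) = (722 − 539)/(4.5850 − 2.5850) = 91.500 ms/bit.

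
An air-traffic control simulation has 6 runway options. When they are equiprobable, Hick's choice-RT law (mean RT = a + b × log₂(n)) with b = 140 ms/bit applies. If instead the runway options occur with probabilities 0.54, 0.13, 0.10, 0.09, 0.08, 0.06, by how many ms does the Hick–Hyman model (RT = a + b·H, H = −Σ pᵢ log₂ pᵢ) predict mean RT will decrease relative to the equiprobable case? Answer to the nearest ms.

Equiprobable entropy H₀ = log₂ 6 = 2.5850 bits.
Skewed entropy H = −Σ pᵢ log₂ pᵢ = 2.0426 bits.
ΔRT = b·(H₀ − H) = 140 × 0.5424 = 75.93 ms.

76 ms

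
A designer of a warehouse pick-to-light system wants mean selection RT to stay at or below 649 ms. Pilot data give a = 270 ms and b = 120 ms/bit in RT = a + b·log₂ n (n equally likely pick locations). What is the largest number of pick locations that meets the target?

8

120·log₂ n ≤ 649 − 270 = 379, giving log₂ n ≤ 3.1583 and n ≤ 8.928. The largest whole number is 8.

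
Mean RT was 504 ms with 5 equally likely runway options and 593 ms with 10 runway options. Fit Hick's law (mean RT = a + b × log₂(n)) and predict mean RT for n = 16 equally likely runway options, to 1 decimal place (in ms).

RT is linear in log₂ n, so two points fix the line:
  b = (593 − 504) / (log₂ 10 − log₂ 5) = 89 / (3.3219 − 2.3219) = 89.000 ms/bit
  a = 504 − 89.000 × 2.3219 = 297.348 ms
Then RT(16) = 297.348 + 89.000 × log₂ 16 = 297.348 + 89.000 × 4 ≈ 653.348 ms.

653.3 ms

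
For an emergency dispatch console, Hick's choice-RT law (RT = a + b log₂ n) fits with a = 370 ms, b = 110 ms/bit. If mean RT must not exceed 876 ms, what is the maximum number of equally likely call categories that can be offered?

Information budget: (876 − 370)/110 = 4.6000 bits, so n ≤ 2^4.6000 = 24.251 → at most 24.

24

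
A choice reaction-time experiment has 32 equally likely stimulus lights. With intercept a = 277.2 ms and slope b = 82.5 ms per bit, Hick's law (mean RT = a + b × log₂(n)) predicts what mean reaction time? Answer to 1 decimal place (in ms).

log₂(32) = 5 bits, so RT = 277.2 + 82.5 × 5 ≈ 689.700 ms.

689.7 ms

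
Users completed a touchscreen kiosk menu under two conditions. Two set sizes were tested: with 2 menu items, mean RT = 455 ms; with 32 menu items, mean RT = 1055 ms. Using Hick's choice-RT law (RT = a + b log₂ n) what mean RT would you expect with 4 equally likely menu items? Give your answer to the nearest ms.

With log₂ n on the abscissa the relation is linear; from the two conditions:
  b = (1055 − 455) / (log₂ 32 − log₂ 2) = 600 / (5 − 1) = 150 ms/bit
  a = 455 − 150 × 1 = 305 ms
Then RT(4) = 305 + 150 × log₂ 4 = 305 + 150 × 2 ≈ 605.000 ms.

605 ms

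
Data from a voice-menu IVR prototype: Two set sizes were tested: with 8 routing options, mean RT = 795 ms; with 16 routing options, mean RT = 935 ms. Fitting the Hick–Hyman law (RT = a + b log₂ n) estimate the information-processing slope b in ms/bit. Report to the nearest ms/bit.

140 ms/bit

Slope: b = (935 − 795) / (log₂ 16 − log₂ 8) = 140/1.0000 = 140 ms/bit.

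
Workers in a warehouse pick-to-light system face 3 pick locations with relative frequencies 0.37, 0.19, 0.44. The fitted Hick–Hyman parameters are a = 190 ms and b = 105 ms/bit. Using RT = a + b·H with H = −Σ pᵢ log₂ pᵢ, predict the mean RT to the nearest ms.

H = 0.37·log₂(1/0.37) + 0.19·log₂(1/0.19) + 0.44·log₂(1/0.44) = 1.5071 bits.
RT = 190 + 105 × 1.5071 = 348.25 ms.

348 ms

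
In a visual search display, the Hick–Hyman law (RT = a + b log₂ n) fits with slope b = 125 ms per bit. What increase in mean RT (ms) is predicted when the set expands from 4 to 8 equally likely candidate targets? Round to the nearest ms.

Only the slope matters, since a is common to both: ΔRT = b·log₂(n₂/n₁).
log₂(8) − log₂(4) = log₂(8/4) = log₂(2) = 1.
ΔRT = 125 × 1.0000 = 125.000 ms.

125 ms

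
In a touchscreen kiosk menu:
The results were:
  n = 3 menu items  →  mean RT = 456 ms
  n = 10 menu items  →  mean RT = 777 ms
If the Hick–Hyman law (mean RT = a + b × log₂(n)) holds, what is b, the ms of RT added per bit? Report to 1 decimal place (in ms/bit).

Slope: b = (777 − 456) / (log₂ 10 − log₂ 3) = 321/1.7370 = 184.805 ms/bit.

184.8 ms/bit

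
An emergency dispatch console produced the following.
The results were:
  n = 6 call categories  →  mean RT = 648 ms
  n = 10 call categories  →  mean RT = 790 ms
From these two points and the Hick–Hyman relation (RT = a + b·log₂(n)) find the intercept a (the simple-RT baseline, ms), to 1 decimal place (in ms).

149.9 ms

Slope: b = (790 − 648) / (log₂ 10 − log₂ 6) = 142/0.7370 = 192.682 ms/bit.
Intercept: a = 648 − 192.682·log₂(6) = 149.924 ms.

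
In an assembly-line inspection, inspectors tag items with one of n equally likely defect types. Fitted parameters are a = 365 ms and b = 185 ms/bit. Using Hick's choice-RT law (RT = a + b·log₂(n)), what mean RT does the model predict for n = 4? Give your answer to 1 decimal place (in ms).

735.0 ms

log₂(4) = 2 bits, so RT = 365 + 185 × 2 ≈ 735.000 ms.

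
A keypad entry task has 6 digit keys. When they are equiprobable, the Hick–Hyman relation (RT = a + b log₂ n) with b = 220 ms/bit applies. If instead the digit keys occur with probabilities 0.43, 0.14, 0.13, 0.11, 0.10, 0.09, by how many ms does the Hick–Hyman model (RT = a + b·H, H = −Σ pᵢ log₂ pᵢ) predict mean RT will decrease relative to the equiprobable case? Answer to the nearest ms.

The RT saving is b·ΔH. Equiprobable H₀ = log₂(6) = 2.5850 bits; with the given probabilities H = 2.2985 bits.
b·(H₀ − H) = 220 × (2.5850 − 2.2985) = 63.03 ms.

63 ms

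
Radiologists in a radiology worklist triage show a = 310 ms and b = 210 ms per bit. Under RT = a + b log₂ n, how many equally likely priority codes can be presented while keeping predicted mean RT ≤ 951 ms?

8

210·log₂ n ≤ 951 − 310 = 641, giving log₂ n ≤ 3.0524 and n ≤ 8.296. The largest whole number is 8.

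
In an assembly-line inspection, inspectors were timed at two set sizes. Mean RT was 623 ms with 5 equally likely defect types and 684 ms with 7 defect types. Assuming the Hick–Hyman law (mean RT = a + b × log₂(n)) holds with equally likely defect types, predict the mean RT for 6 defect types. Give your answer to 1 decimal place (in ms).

656.1 ms

RT is linear in log₂ n, so two points fix the line:
  b = (684 − 623) / (log₂ 7 − log₂ 5) = 61 / (2.8074 − 2.3219) = 125.663 ms/bit
  a = 623 − 125.663 × 2.3219 = 331.220 ms
Then RT(6) = 331.220 + 125.663 × log₂ 6 = 331.220 + 125.663 × 2.5850 ≈ 656.054 ms.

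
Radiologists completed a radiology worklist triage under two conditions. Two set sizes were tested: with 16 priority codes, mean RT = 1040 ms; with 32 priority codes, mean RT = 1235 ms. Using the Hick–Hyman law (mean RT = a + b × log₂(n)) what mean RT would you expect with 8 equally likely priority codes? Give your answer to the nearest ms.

With log₂ n on the abscissa the relation is linear; from the two conditions:
  b = (1235 − 1040) / (log₂ 32 − log₂ 16) = 195 / (5 − 4) = 195 ms/bit
  a = 1040 − 195 × 4 = 260 ms
Then RT(8) = 260 + 195 × log₂ 8 = 260 + 195 × 3 ≈ 845.000 ms.

845 ms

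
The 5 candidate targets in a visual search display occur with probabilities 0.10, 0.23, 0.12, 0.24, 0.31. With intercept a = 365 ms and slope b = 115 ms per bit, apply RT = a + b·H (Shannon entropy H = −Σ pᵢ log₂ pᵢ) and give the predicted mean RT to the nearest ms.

H = 0.10·log₂(1/0.10) + 0.23·log₂(1/0.23) + 0.12·log₂(1/0.12) + 0.24·log₂(1/0.24) + 0.31·log₂(1/0.31) = 2.2049 bits.
RT = 365 + 115 × 2.2049 = 618.56 ms.

619 ms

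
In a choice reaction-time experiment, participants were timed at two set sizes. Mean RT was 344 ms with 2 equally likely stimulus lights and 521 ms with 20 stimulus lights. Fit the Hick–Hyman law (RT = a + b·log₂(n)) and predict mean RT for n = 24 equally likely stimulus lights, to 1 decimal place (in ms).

RT is linear in log₂ n, so two points fix the line:
  b = (521 − 344) / (log₂ 20 − log₂ 2) = 177 / (4.3219 − 1) = 53.282 ms/bit
  a = 344 − 53.282 × 1 = 290.718 ms
Then RT(24) = 290.718 + 53.282 × log₂ 24 = 290.718 + 53.282 × 4.5850 ≈ 535.015 ms.

535.0 ms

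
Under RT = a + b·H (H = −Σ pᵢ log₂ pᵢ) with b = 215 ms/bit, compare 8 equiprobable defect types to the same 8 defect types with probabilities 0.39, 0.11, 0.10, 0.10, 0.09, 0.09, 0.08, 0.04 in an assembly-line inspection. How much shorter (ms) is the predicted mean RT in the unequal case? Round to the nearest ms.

The RT saving is b·ΔH. Equiprobable H₀ = log₂(8) = 3.0000 bits; with the given probabilities H = 2.6470 bits.
b·(H₀ − H) = 215 × (3.0000 − 2.6470) = 75.89 ms.

76 ms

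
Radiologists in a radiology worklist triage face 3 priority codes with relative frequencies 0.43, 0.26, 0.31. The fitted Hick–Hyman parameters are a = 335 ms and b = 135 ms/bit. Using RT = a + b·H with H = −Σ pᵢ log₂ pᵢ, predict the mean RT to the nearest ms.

545 ms

Entropy contributions −pᵢ log₂ pᵢ: 0.5236, 0.5053, 0.5238; sum H = 1.5526 bits.
RT = a + bH = 335 + 135·1.5526 = 544.61 ms.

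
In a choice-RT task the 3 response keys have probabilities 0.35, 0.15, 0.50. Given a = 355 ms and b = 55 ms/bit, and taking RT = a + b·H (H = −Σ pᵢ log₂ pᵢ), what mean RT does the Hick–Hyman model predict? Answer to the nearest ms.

434 ms

H = 0.35·log₂(1/0.35) + 0.15·log₂(1/0.15) + 0.50·log₂(1/0.50) = 1.4406 bits.
RT = 355 + 55 × 1.4406 = 434.24 ms.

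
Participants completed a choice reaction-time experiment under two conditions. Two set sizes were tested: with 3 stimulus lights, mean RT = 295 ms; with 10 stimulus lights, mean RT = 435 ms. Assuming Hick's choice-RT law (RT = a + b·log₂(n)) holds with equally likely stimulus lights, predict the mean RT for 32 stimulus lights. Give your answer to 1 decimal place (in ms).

570.3 ms

RT is linear in log₂ n, so two points fix the line:
  b = (435 − 295) / (log₂ 10 − log₂ 3) = 140 / (3.3219 − 1.5850) = 80.600 ms/bit
  a = 295 − 80.600 × 1.5850 = 167.251 ms
Then RT(32) = 167.251 + 80.600 × log₂ 32 = 167.251 + 80.600 × 5 ≈ 570.253 ms.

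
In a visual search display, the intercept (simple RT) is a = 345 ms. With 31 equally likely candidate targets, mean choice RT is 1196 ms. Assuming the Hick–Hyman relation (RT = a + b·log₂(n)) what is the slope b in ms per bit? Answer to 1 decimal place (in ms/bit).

log₂(31) = 4.9542 bits.
b = (RT − a)/log₂ n = (1196 − 345) / 4.9542 = 171.774 ms/bit.

171.8 ms/bit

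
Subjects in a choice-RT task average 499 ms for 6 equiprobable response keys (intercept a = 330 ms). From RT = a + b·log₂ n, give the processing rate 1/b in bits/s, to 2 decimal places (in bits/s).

b = (499 − 330)/log₂ 6 = 169/2.5850 = 65.378 ms per bit = 0.06538 s/bit; the reciprocal is 15.296 bits/s.

15.30 bits/s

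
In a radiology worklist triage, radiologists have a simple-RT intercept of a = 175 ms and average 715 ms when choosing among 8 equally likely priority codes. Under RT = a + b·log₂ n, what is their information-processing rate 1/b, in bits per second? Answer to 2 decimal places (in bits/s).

5.56 bits/s

b = (715 − 175)/log₂ 8 = 540/3 = 180.000 ms per bit = 0.18000 s/bit; the reciprocal is 5.556 bits/s.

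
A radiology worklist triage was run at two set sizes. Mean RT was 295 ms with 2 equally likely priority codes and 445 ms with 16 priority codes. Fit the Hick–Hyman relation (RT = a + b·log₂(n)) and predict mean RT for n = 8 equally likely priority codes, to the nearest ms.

With log₂ n on the abscissa the relation is linear; from the two conditions:
  b = (445 − 295) / (log₂ 16 − log₂ 2) = 150 / (4 − 1) = 50 ms/bit
  a = 295 − 50 × 1 = 245 ms
Then RT(8) = 245 + 50 × log₂ 8 = 245 + 50 × 3 ≈ 395.000 ms.

395 ms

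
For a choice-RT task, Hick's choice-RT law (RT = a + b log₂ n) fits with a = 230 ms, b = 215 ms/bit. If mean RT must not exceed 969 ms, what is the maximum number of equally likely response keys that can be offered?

10

Information budget: (969 − 230)/215 = 3.4372 bits, so n ≤ 2^3.4372 = 10.832 → at most 10.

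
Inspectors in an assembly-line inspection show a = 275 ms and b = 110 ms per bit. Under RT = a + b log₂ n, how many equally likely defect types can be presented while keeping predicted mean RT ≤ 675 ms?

110·log₂ n ≤ 675 − 275 = 400, giving log₂ n ≤ 3.6364 and n ≤ 12.435. The largest whole number is 12.

12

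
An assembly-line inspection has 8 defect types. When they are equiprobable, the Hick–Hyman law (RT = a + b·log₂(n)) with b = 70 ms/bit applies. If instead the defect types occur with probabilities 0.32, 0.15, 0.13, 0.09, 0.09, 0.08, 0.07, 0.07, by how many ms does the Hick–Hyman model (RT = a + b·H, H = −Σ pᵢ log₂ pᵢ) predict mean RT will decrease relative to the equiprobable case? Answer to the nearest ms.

The RT saving is b·ΔH. Equiprobable H₀ = log₂(8) = 3.0000 bits; with the given probabilities H = 2.7731 bits.
b·(H₀ − H) = 70 × (3.0000 − 2.7731) = 15.88 ms.

16 ms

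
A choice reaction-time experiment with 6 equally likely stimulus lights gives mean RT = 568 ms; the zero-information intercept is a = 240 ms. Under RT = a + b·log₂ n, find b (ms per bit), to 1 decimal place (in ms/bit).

126.9 ms/bit

6 alternatives carry log₂ 6 = 2.5850 bits; the choice cost is 568 − 240 = 328 ms, so b = 328/2.5850 = 126.888 ms/bit.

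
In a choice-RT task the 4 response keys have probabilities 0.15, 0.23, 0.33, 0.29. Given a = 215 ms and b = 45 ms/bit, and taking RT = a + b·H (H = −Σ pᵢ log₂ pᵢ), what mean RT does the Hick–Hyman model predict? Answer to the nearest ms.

Entropy contributions −pᵢ log₂ pᵢ: 0.4105, 0.4877, 0.5278, 0.5179; sum H = 1.9439 bits.
RT = a + bH = 215 + 45·1.9439 = 302.48 ms.

302 ms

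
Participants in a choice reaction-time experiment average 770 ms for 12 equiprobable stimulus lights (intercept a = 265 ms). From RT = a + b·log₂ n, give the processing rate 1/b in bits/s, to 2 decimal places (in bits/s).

7.10 bits/s

Choice component = 770 − 265 = 505 ms over log₂(12) = 3.5850 bits.
b = 505 / 3.5850 = 140.866 ms/bit, so 1/b = 7.099 bits/s.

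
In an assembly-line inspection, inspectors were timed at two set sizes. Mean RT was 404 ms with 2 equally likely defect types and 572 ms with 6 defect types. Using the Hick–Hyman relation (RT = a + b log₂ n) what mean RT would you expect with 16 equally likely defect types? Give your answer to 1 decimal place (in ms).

Solve the two-equation system in a and b:
  b = (572 − 404) / (log₂ 6 − log₂ 2) = 168 / (2.5850 − 1) = 105.996 ms/bit
  a = 404 − 105.996 × 1 = 298.004 ms
Then RT(16) = 298.004 + 105.996 × log₂ 16 = 298.004 + 105.996 × 4 ≈ 721.989 ms.

722.0 ms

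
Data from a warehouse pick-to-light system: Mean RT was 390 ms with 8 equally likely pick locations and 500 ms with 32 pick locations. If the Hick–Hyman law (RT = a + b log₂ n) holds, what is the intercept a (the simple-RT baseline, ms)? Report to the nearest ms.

225 ms

b = (RT₂ − RT₁)/(log₂ n₂ − log₂ n₁) = (500 − 390)/(5 − 3) = 55 ms/bit.
Intercept: a = 390 − 55·log₂(8) = 225.000 ms.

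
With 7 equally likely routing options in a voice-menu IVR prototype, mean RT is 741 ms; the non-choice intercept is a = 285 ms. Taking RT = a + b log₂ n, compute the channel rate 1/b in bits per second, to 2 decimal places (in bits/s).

b = (741 − 285)/log₂ 7 = 456/2.8074 = 162.430 ms per bit = 0.16243 s/bit; the reciprocal is 6.156 bits/s.

6.16 bits/s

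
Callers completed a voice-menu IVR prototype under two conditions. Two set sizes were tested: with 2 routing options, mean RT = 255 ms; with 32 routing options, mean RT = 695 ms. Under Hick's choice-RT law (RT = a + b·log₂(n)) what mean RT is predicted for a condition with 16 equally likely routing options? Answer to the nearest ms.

585 ms

Solve the two-equation system in a and b:
  b = (695 − 255) / (log₂ 32 − log₂ 2) = 440 / (5 − 1) = 110 ms/bit
  a = 255 − 110 × 1 = 145 ms
Then RT(16) = 145 + 110 × log₂ 16 = 145 + 110 × 4 ≈ 585.000 ms.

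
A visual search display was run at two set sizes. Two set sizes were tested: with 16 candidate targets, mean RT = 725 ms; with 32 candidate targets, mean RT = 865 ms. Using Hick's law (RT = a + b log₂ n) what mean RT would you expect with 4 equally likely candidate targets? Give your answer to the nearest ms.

445 ms

Solve the two-equation system in a and b:
  b = (865 − 725) / (log₂ 32 − log₂ 16) = 140 / (5 − 4) = 140 ms/bit
  a = 725 − 140 × 4 = 165 ms
Then RT(4) = 165 + 140 × log₂ 4 = 165 + 140 × 2 ≈ 445.000 ms.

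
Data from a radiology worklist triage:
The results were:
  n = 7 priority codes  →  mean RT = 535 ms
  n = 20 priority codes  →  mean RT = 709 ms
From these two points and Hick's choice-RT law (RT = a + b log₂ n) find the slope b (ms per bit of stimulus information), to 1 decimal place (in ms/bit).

The slope on a log₂ axis is (709 − 535) / (4.3219 − 2.8074) = 114.884 ms/bit.

114.9 ms/bit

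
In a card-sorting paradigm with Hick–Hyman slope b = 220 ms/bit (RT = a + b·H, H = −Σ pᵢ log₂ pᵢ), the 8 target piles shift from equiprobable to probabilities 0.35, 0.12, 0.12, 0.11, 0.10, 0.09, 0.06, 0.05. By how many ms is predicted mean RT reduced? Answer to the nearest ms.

62 ms

Equiprobable entropy H₀ = log₂ 8 = 3.0000 bits.
Skewed entropy H = −Σ pᵢ log₂ pᵢ = 2.7190 bits.
ΔRT = b·(H₀ − H) = 220 × 0.2810 = 61.82 ms.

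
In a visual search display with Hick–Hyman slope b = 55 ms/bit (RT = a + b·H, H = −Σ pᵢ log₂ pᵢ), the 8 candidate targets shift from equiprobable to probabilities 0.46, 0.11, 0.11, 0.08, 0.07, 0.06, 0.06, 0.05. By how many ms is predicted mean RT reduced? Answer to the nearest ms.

The RT saving is b·ΔH. Equiprobable H₀ = log₂(8) = 3.0000 bits; with the given probabilities H = 2.4791 bits.
b·(H₀ − H) = 55 × (3.0000 − 2.4791) = 28.65 ms.

29 ms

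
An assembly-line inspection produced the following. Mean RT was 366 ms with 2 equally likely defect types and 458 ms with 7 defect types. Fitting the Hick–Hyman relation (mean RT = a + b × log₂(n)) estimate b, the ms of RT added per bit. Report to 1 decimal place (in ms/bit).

The slope on a log₂ axis is (458 − 366) / (2.8074 − 1) = 50.903 ms/bit.

50.9 ms/bit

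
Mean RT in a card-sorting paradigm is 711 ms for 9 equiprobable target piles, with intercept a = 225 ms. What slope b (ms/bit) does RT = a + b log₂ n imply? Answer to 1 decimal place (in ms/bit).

9 alternatives carry log₂ 9 = 3.1699 bits; the choice cost is 711 − 225 = 486 ms, so b = 486/3.1699 = 153.316 ms/bit.

153.3 ms/bit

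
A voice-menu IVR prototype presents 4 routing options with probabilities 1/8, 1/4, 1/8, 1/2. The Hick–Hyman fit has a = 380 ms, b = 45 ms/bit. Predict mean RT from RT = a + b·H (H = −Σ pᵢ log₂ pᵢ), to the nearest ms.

H = −Σ pᵢ log₂ pᵢ = 0.125·3 + 0.25·2 + 0.125·3 + 0.5·1 = 1.750 bits.
RT = 380 + 45 × 1.750 = 458.75 ms.

459 ms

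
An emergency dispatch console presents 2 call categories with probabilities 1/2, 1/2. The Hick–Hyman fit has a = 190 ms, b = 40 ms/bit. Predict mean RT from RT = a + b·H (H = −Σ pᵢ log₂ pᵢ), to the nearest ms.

Each term −pᵢ log₂ pᵢ: 0.5·1 + 0.5·1; summed, H = 1.000 bits.
Mean RT = a + bH = 190 + 40·1.000 = 230.00 ms.

230 ms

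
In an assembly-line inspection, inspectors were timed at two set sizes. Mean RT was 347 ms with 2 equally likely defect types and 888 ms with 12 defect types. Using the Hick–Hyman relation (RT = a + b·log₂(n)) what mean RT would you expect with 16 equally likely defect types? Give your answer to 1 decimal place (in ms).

974.9 ms

Fit slope and intercept:
  b = (888 − 347) / (log₂ 12 − log₂ 2) = 541 / (3.5850 − 1) = 209.287 ms/bit
  a = 347 − 209.287 × 1 = 137.713 ms
Then RT(16) = 137.713 + 209.287 × log₂ 16 = 137.713 + 209.287 × 4 ≈ 974.862 ms.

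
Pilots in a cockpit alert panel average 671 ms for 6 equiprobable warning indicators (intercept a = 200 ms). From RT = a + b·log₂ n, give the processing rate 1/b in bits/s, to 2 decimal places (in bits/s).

Choice component = 671 − 200 = 471 ms over log₂(6) = 2.5850 bits.
b = 471 / 2.5850 = 182.208 ms/bit, so 1/b = 5.488 bits/s.

5.49 bits/s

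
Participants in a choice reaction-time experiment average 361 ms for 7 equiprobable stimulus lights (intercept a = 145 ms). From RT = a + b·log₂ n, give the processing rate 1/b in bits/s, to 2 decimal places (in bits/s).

13.00 bits/s

Choice component = 361 − 145 = 216 ms over log₂(7) = 2.8074 bits.
b = 216 / 2.8074 = 76.941 ms/bit, so 1/b = 12.997 bits/s.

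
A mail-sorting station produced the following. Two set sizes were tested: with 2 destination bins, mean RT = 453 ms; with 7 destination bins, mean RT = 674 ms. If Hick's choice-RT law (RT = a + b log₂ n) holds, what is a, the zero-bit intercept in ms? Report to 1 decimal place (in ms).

Slope: b = (674 − 453) / (log₂ 7 − log₂ 2) = 221/1.8074 = 122.278 ms/bit.
a = RT₁ − b·log₂ n₁ = 453 − 122.278 × 1 = 330.722 ms.

330.7 ms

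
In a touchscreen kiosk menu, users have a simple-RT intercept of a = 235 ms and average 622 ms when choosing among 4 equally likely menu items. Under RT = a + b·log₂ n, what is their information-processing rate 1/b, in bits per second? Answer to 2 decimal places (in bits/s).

Choice component = 622 − 235 = 387 ms over log₂(4) = 2 bits.
b = 387 / 2 = 193.500 ms/bit, so 1/b = 5.168 bits/s.

5.17 bits/s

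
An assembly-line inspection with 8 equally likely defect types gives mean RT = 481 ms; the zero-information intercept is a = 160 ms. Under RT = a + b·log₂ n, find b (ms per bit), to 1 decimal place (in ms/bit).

b = (481 − 160) / log₂(8) = 321 / 3 = 107.000 ms/bit.

107.0 ms/bit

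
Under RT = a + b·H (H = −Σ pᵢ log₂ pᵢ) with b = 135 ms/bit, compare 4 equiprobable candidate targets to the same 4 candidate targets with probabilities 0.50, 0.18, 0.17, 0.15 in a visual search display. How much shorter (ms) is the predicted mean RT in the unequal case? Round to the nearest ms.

28 ms

Equiprobable entropy H₀ = log₂ 4 = 2.0000 bits.
Skewed entropy H = −Σ pᵢ log₂ pᵢ = 1.7904 bits.
ΔRT = b·(H₀ − H) = 135 × 0.2096 = 28.29 ms.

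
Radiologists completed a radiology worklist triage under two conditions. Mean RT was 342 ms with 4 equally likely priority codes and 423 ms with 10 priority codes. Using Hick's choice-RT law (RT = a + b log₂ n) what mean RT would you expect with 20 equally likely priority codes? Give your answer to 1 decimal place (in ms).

484.3 ms

RT is linear in log₂ n, so two points fix the line:
  b = (423 − 342) / (log₂ 10 − log₂ 4) = 81 / (3.3219 − 2) = 61.274 ms/bit
  a = 342 − 61.274 × 2 = 219.452 ms
Then RT(20) = 219.452 + 61.274 × log₂ 20 = 219.452 + 61.274 × 4.3219 ≈ 484.274 ms.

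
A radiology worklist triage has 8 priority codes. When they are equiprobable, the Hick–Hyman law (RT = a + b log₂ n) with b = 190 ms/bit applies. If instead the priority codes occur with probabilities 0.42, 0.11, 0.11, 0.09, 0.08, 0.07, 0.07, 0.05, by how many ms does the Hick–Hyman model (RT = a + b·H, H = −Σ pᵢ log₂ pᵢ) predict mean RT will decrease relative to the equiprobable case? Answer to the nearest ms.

Equiprobable entropy H₀ = log₂ 8 = 3.0000 bits.
Skewed entropy H = −Σ pᵢ log₂ pᵢ = 2.5836 bits.
ΔRT = b·(H₀ − H) = 190 × 0.4164 = 79.12 ms.

79 ms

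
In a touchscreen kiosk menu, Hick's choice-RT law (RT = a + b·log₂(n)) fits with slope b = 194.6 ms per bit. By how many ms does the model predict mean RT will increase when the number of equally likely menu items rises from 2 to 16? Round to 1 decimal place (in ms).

The intercept a cancels: ΔRT = b·(log₂ n₂ − log₂ n₁) = b·log₂(n₂/n₁).
log₂(16) − log₂(2) = log₂(16/2) = log₂(8) = 3.
ΔRT = 194.6 × 3.0000 = 583.800 ms.

583.8 ms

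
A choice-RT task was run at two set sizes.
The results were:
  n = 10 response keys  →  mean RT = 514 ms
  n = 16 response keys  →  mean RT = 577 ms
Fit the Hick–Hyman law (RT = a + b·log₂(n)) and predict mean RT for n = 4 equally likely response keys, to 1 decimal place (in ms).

Solve the two-equation system in a and b:
  b = (577 − 514) / (log₂ 16 − log₂ 10) = 63 / (4 − 3.3219) = 92.911 ms/bit
  a = 514 − 92.911 × 3.3219 = 205.358 ms
Then RT(4) = 205.358 + 92.911 × log₂ 4 = 205.358 + 92.911 × 2 ≈ 391.179 ms.

391.2 ms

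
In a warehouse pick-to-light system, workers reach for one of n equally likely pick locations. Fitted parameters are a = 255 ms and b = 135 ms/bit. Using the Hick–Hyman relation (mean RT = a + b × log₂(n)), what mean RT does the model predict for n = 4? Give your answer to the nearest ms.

525 ms

log₂(4) = 2 bits, so RT = 255 + 135 × 2 ≈ 525.000 ms.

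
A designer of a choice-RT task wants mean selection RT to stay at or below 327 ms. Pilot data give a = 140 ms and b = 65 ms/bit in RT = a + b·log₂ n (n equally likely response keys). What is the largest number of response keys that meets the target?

Set 140 + 65·log₂ n ≤ 327 → log₂ n ≤ (327 − 140)/65 = 2.8769.
So n ≤ 2^2.8769 = 7.346; the largest integer n is 7.

7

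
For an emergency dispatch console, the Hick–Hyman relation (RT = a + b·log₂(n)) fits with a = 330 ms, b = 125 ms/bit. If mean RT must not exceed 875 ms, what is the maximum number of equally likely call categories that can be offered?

Information budget: (875 − 330)/125 = 4.3600 bits, so n ≤ 2^4.3600 = 20.535 → at most 20.

20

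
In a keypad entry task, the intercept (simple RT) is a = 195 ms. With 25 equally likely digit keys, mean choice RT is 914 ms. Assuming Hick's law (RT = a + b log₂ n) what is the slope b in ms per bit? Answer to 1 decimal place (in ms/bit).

154.8 ms/bit

25 alternatives carry log₂ 25 = 4.6439 bits; the choice cost is 914 − 195 = 719 ms, so b = 719/4.6439 = 154.828 ms/bit.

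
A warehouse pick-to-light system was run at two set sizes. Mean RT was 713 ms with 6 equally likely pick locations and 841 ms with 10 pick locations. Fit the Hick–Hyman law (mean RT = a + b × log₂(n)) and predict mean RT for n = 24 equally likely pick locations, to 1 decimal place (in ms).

With log₂ n on the abscissa the relation is linear; from the two conditions:
  b = (841 − 713) / (log₂ 10 − log₂ 6) = 128 / (3.3219 − 2.5850) = 173.685 ms/bit
  a = 713 − 173.685 × 2.5850 = 264.030 ms
Then RT(24) = 264.030 + 173.685 × log₂ 24 = 264.030 + 173.685 × 4.5850 ≈ 1060.370 ms.

1060.4 ms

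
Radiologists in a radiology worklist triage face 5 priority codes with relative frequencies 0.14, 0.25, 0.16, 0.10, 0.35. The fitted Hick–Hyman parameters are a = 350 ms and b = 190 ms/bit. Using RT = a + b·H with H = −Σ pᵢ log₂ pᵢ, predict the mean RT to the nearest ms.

H = 0.14·log₂(1/0.14) + 0.25·log₂(1/0.25) + 0.16·log₂(1/0.16) + 0.10·log₂(1/0.10) + 0.35·log₂(1/0.35) = 2.1824 bits.
RT = 350 + 190 × 2.1824 = 764.66 ms.

765 ms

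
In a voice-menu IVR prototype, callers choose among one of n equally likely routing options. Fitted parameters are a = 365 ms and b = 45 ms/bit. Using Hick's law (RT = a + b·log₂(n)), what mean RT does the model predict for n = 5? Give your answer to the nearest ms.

469 ms

log₂(5) = 2.3219 bits, so RT = 365 + 45 × 2.3219 ≈ 469.487 ms.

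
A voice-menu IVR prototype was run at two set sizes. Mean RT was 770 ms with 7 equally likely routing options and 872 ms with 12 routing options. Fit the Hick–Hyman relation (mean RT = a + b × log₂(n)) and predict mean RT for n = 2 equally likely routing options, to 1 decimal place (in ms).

Solve the two-equation system in a and b:
  b = (872 − 770) / (log₂ 12 − log₂ 7) = 102 / (3.5850 − 2.8074) = 131.172 ms/bit
  a = 770 − 131.172 × 2.8074 = 401.755 ms
Then RT(2) = 401.755 + 131.172 × log₂ 2 = 401.755 + 131.172 × 1 ≈ 532.926 ms.

532.9 ms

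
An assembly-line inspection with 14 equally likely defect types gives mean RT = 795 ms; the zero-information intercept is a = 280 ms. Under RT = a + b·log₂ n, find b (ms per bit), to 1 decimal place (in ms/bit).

135.3 ms/bit

b = (795 − 280) / log₂(14) = 515 / 3.8074 = 135.265 ms/bit.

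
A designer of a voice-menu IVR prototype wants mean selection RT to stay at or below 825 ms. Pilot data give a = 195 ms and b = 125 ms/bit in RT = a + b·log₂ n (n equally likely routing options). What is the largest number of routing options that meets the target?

32

Set 195 + 125·log₂ n ≤ 825 → log₂ n ≤ (825 − 195)/125 = 5.0400.
So n ≤ 2^5.0400 = 32.900; the largest integer n is 32.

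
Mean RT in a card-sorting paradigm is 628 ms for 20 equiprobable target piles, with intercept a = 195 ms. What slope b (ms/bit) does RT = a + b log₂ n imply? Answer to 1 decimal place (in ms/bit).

100.2 ms/bit

log₂(20) = 4.3219 bits.
b = (RT − a)/log₂ n = (628 − 195) / 4.3219 = 100.187 ms/bit.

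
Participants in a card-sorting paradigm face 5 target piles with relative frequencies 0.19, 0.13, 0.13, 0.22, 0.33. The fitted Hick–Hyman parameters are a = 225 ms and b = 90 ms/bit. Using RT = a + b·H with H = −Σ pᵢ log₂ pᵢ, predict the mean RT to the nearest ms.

Entropy contributions −pᵢ log₂ pᵢ: 0.4552, 0.3826, 0.3826, 0.4806, 0.5278; sum H = 2.2289 bits.
RT = a + bH = 225 + 90·2.2289 = 425.60 ms.

426 ms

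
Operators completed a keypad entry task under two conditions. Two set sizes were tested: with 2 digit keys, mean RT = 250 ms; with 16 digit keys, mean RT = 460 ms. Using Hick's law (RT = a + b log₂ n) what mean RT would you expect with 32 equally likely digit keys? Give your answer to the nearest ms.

Solve the two-equation system in a and b:
  b = (460 − 250) / (log₂ 16 − log₂ 2) = 210 / (4 − 1) = 70 ms/bit
  a = 250 − 70 × 1 = 180 ms
Then RT(32) = 180 + 70 × log₂ 32 = 180 + 70 × 5 ≈ 530.000 ms.

530 ms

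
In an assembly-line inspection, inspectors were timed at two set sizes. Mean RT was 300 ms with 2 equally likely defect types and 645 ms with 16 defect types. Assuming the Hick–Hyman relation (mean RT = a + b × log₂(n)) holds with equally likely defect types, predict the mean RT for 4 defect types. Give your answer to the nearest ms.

Solve the two-equation system in a and b:
  b = (645 − 300) / (log₂ 16 − log₂ 2) = 345 / (4 − 1) = 115 ms/bit
  a = 300 − 115 × 1 = 185 ms
Then RT(4) = 185 + 115 × log₂ 4 = 185 + 115 × 2 ≈ 415.000 ms.

415 ms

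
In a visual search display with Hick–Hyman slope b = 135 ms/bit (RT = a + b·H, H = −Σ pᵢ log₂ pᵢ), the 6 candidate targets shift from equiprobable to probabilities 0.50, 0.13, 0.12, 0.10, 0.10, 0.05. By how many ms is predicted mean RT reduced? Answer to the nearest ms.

61 ms

Equiprobable entropy H₀ = log₂ 6 = 2.5850 bits.
Skewed entropy H = −Σ pᵢ log₂ pᵢ = 2.1302 bits.
ΔRT = b·(H₀ − H) = 135 × 0.4548 = 61.39 ms.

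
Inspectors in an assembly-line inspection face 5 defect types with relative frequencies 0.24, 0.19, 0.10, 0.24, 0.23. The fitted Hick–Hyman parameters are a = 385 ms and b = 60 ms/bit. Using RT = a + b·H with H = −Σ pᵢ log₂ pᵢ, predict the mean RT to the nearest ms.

Entropy contributions −pᵢ log₂ pᵢ: 0.4941, 0.4552, 0.3322, 0.4941, 0.4877; sum H = 2.2634 bits.
RT = a + bH = 385 + 60·2.2634 = 520.80 ms.

521 ms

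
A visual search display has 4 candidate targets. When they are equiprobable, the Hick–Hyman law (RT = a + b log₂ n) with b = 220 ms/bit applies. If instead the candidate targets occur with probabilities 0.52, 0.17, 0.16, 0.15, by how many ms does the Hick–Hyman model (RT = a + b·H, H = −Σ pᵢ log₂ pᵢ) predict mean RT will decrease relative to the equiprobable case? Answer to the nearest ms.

53 ms

The RT saving is b·ΔH. Equiprobable H₀ = log₂(4) = 2.0000 bits; with the given probabilities H = 1.7587 bits.
b·(H₀ − H) = 220 × (2.0000 − 1.7587) = 53.08 ms.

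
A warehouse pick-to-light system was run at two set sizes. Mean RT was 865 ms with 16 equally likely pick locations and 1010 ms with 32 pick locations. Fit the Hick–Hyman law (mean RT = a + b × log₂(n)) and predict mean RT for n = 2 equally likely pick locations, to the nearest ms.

Fit slope and intercept:
  b = (1010 − 865) / (log₂ 32 − log₂ 16) = 145 / (5 − 4) = 145 ms/bit
  a = 865 − 145 × 4 = 285 ms
Then RT(2) = 285 + 145 × log₂ 2 = 285 + 145 × 1 ≈ 430.000 ms.

430 ms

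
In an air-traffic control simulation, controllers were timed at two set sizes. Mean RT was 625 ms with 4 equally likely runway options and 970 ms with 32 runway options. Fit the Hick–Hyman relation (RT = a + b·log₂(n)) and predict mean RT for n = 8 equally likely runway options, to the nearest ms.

With log₂ n on the abscissa the relation is linear; from the two conditions:
  b = (970 − 625) / (log₂ 32 − log₂ 4) = 345 / (5 − 2) = 115 ms/bit
  a = 625 − 115 × 2 = 395 ms
Then RT(8) = 395 + 115 × log₂ 8 = 395 + 115 × 3 ≈ 740.000 ms.

740 ms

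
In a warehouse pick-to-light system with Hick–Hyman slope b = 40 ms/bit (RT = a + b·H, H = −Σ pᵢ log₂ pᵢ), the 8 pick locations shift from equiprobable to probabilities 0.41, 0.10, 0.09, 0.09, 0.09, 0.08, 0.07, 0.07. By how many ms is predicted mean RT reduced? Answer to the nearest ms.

15 ms

Equiprobable entropy H₀ = log₂ 8 = 3.0000 bits.
Skewed entropy H = −Σ pᵢ log₂ pᵢ = 2.6262 bits.
ΔRT = b·(H₀ − H) = 40 × 0.3738 = 14.95 ms.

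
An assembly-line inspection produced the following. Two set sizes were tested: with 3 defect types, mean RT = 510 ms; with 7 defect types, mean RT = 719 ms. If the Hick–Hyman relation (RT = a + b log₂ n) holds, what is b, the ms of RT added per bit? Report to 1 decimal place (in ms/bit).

b = (RT₂ − RT₁)/(log₂ n₂ − log₂ n₁) = (719 − 510)/(2.8074 − 1.5850) = 170.976 ms/bit.

171.0 ms/bit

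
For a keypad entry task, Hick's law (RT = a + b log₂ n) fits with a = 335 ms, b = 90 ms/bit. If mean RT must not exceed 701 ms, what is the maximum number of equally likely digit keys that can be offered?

16

Information budget: (701 − 335)/90 = 4.0667 bits, so n ≤ 2^4.0667 = 16.757 → at most 16.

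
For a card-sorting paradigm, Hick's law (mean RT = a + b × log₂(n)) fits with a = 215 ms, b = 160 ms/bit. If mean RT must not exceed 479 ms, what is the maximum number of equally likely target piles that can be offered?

3

160·log₂ n ≤ 479 − 215 = 264, giving log₂ n ≤ 1.6500 and n ≤ 3.138. The largest whole number is 3.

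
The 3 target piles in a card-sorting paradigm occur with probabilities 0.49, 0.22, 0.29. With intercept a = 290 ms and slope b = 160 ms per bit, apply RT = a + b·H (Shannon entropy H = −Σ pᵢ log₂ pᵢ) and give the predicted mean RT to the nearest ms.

530 ms

H = 0.49·log₂(1/0.49) + 0.22·log₂(1/0.22) + 0.29·log₂(1/0.29) = 1.5028 bits.
RT = 290 + 160 × 1.5028 = 530.44 ms.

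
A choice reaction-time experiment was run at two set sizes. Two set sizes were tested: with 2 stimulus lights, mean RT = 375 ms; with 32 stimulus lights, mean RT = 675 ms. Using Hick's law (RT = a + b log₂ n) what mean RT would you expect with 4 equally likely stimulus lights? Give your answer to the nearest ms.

450 ms

With log₂ n on the abscissa the relation is linear; from the two conditions:
  b = (675 − 375) / (log₂ 32 − log₂ 2) = 300 / (5 − 1) = 75 ms/bit
  a = 375 − 75 × 1 = 300 ms
Then RT(4) = 300 + 75 × log₂ 4 = 300 + 75 × 2 ≈ 450.000 ms.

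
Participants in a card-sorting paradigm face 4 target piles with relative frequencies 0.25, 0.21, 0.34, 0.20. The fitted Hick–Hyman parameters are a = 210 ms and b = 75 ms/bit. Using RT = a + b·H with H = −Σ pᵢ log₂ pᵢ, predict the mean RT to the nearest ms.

357 ms

Entropy contributions −pᵢ log₂ pᵢ: 0.5000, 0.4728, 0.5292, 0.4644; sum H = 1.9664 bits.
RT = a + bH = 210 + 75·1.9664 = 357.48 ms.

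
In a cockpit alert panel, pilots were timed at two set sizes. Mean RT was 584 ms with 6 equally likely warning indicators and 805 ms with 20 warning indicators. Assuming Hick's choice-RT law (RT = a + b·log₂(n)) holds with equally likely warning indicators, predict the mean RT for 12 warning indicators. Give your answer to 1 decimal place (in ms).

Fit slope and intercept:
  b = (805 − 584) / (log₂ 20 − log₂ 6) = 221 / (4.3219 − 2.5850) = 127.233 ms/bit
  a = 584 − 127.233 × 2.5850 = 255.106 ms
Then RT(12) = 255.106 + 127.233 × log₂ 12 = 255.106 + 127.233 × 3.5850 ≈ 711.233 ms.

711.2 ms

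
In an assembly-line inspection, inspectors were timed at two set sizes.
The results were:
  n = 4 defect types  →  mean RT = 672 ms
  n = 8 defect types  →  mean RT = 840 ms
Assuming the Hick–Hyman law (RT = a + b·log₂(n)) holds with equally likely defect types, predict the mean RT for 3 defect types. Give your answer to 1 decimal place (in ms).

RT is linear in log₂ n, so two points fix the line:
  b = (840 − 672) / (log₂ 8 − log₂ 4) = 168 / (3 − 2) = 168.000 ms/bit
  a = 672 − 168.000 × 2 = 336.000 ms
Then RT(3) = 336.000 + 168.000 × log₂ 3 = 336.000 + 168.000 × 1.5850 ≈ 602.274 ms.

602.3 ms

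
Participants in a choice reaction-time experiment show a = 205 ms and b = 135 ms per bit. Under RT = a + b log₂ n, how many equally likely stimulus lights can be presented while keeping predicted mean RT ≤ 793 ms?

20

135·log₂ n ≤ 793 − 205 = 588, giving log₂ n ≤ 4.3556 and n ≤ 20.472. The largest whole number is 20.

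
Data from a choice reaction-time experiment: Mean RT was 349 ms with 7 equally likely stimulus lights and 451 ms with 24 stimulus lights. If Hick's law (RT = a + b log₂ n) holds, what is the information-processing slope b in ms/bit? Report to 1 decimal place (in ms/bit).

b = (RT₂ − RT₁)/(log₂ n₂ − log₂ n₁) = (451 − 349)/(4.5850 − 2.8074) = 57.380 ms/bit.

57.4 ms/bit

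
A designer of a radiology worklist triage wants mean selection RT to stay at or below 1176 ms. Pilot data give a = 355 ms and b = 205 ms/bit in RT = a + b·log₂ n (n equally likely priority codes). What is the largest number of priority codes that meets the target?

Information budget: (1176 − 355)/205 = 4.0049 bits, so n ≤ 2^4.0049 = 16.054 → at most 16.

16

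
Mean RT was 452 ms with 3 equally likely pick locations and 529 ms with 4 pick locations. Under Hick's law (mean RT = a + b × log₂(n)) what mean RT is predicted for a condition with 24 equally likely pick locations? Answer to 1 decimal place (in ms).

1008.6 ms

RT is linear in log₂ n, so two points fix the line:
  b = (529 − 452) / (log₂ 4 − log₂ 3) = 77 / (2 − 1.5850) = 185.525 ms/bit
  a = 452 − 185.525 × 1.5850 = 157.949 ms
Then RT(24) = 157.949 + 185.525 × log₂ 24 = 157.949 + 185.525 × 4.5850 ≈ 1008.576 ms.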